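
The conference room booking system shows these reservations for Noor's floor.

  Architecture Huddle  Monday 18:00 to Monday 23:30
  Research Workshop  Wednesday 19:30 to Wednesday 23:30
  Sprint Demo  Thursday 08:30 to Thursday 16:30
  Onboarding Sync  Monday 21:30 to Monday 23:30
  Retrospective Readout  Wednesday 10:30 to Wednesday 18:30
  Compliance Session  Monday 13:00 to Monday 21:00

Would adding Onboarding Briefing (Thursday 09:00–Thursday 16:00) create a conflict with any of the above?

Yes — it overlaps Sprint Demo

Compliance Session: ends Monday 21:00 at or before Onboarding Briefing starts Thursday 09:00 → clear.
Architecture Huddle: ends Monday 23:30 at or before Onboarding Briefing starts Thursday 09:00 → clear.
Onboarding Sync: ends Monday 23:30 at or before Onboarding Briefing starts Thursday 09:00 → clear.
Retrospective Readout: ends Wednesday 18:30 at or before Onboarding Briefing starts Thursday 09:00 → clear.
Research Workshop: ends Wednesday 23:30 at or before Onboarding Briefing starts Thursday 09:00 → clear.
Sprint Demo: starts Thursday 08:30 before Onboarding Briefing ends Thursday 16:00, and ends Thursday 16:30 after Onboarding Briefing starts Thursday 09:00 → overlap.
Onboarding Briefing overlaps Sprint Demo.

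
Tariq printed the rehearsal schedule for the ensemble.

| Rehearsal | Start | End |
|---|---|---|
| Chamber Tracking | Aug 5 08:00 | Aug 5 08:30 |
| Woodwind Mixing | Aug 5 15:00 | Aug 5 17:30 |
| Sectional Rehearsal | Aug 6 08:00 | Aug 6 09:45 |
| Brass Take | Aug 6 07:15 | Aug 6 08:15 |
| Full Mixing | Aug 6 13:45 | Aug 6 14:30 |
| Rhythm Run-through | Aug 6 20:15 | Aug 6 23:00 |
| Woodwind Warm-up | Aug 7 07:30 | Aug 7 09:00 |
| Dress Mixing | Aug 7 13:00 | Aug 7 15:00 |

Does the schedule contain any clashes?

Sorted by start: Chamber Tracking, Woodwind Mixing, Brass Take, Sectional Rehearsal, Full Mixing, Rhythm Run-through, Woodwind Warm-up, Dress Mixing.
Woodwind Mixing starts after Chamber Tracking ends, so Chamber Tracking has no further overlaps.
Brass Take starts after Woodwind Mixing ends, so Woodwind Mixing has no further overlaps.
Sectional Rehearsal starts before Brass Take ends → Brass Take and Sectional Rehearsal overlap.
That's a conflict, so the schedule is not conflict-free.

Yes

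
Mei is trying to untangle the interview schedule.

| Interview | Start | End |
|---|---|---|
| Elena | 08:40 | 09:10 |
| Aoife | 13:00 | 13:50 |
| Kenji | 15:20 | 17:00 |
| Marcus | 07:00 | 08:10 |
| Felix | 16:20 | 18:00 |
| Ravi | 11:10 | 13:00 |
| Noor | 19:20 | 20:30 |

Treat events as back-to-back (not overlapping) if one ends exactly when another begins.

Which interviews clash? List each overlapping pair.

Sorted by start: Marcus, Elena, Ravi, Aoife, Kenji, Felix, Noor.
Elena starts after Marcus ends — done with Marcus.
Ravi starts after Elena ends — done with Elena.
Aoife starts exactly when Ravi ends (back-to-back, no overlap) — done with Ravi.
Kenji starts after Aoife ends — done with Aoife.
Felix starts before Kenji ends → Kenji and Felix overlap.
Noor starts after Kenji ends.
Noor starts after Felix ends.

Felix & Kenji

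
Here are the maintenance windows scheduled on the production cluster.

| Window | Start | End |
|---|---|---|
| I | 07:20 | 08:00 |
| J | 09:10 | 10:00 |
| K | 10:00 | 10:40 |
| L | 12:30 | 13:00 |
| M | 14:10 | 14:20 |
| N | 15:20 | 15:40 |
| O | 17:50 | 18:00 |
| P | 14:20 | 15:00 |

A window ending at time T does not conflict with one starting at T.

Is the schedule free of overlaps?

Yes

Check each pair: they overlap iff neither finishes before the other starts.
Sorted by start: I, J, K, L, M, P, N, O.
J starts after I ends — done with I.
K starts exactly when J ends (back-to-back, no overlap) — done with J.
L starts after K ends — done with K.
M starts after L ends — done with L.
P starts exactly when M ends (back-to-back, no overlap) — done with M.
N starts after P ends — done with P.
O starts after N ends.
Every pair is clear; the schedule has no overlaps.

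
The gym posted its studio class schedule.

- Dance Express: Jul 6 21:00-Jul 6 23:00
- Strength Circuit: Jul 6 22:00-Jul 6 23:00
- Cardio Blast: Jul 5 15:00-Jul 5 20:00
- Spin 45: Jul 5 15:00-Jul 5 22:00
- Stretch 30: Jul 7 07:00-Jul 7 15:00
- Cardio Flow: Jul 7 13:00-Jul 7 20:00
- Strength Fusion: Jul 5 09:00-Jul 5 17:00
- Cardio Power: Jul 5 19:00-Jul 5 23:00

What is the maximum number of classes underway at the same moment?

3

Sort all start/end points and keep a running count:
Jul 5 09:00 start Strength Fusion → 1
Jul 5 15:00 start Cardio Blast → 2
Jul 5 15:00 start Spin 45 → 3
Jul 5 17:00 end Strength Fusion → 2
Jul 5 19:00 start Cardio Power → 3
Jul 5 20:00 end Cardio Blast → 2
Jul 5 22:00 end Spin 45 → 1
Jul 5 23:00 end Cardio Power → 0
Jul 6 21:00 start Dance Express → 1
Jul 6 22:00 start Strength Circuit → 2
Jul 6 23:00 end Dance Express → 1
Jul 6 23:00 end Strength Circuit → 0
Jul 7 07:00 start Stretch 30 → 1
Jul 7 13:00 start Cardio Flow → 2
Jul 7 15:00 end Stretch 30 → 1
Jul 7 20:00 end Cardio Flow → 0
Peak is 3, at Jul 5 15:00 (Cardio Blast, Spin 45, Strength Fusion).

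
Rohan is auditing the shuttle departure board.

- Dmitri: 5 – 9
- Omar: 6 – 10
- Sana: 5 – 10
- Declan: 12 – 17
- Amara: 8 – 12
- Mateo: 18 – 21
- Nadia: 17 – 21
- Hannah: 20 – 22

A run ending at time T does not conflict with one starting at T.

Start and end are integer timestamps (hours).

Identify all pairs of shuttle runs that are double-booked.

Sorted by start: Dmitri, Sana, Omar, Amara, Declan, Nadia, Mateo, Hannah.
Sana starts before Dmitri ends → Dmitri and Sana overlap.
Omar starts before Dmitri ends → Dmitri and Omar overlap.
Amara starts before Dmitri ends → Dmitri and Amara overlap.
Declan starts after Dmitri ends; Dmitri is clear from here.
Omar starts before Sana ends → Sana and Omar overlap.
Amara starts before Sana ends → Sana and Amara overlap.
Declan starts after Sana ends; Sana is clear from here.
Amara starts before Omar ends → Omar and Amara overlap.
Declan starts after Omar ends; Omar is clear from here.
Declan starts exactly when Amara ends (back-to-back, no overlap); Amara is clear from here.
Nadia starts exactly when Declan ends (back-to-back, no overlap); Declan is clear from here.
Mateo starts before Nadia ends → Nadia and Mateo overlap.
Hannah starts before Nadia ends → Nadia and Hannah overlap.
Hannah starts before Mateo ends → Mateo and Hannah overlap.

Amara & Dmitri, Amara & Omar, Amara & Sana, Dmitri & Omar, Dmitri & Sana, Hannah & Mateo, Hannah & Nadia, Mateo & Nadia, Omar & Sana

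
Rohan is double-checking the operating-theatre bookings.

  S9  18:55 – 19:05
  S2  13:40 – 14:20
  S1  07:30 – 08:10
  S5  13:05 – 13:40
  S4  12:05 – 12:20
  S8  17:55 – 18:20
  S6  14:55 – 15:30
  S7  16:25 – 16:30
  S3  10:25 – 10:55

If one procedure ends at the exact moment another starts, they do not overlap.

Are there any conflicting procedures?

No

Check each pair: they overlap iff neither finishes before the other starts.
Sorted by start: S1, S3, S4, S5, S2, S6, S7, S8, S9.
S3 starts after S1 ends; S1 is clear from here.
S4 starts after S3 ends; S3 is clear from here.
S5 starts after S4 ends; S4 is clear from here.
S2 starts exactly when S5 ends (back-to-back, no overlap); S5 is clear from here.
S6 starts after S2 ends; S2 is clear from here.
S7 starts after S6 ends; S6 is clear from here.
S8 starts after S7 ends; S7 is clear from here.
S9 starts after S8 ends.
Every pair is clear; the schedule has no overlaps.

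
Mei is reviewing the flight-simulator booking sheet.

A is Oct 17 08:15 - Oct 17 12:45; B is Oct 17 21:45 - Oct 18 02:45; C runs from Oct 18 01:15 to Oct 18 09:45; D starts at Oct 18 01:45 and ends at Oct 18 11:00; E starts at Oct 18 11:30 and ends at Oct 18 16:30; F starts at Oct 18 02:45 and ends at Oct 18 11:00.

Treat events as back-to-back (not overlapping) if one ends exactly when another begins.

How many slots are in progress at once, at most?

Sweep the timeline, counting +1 at each start and −1 at each end (ends before starts at a tie):
Oct 17 08:15 start A → 1
Oct 17 12:45 end A → 0
Oct 17 21:45 start B → 1
Oct 18 01:15 start C → 2
Oct 18 01:45 start D → 3
Oct 18 02:45 end B → 2
Oct 18 02:45 start F → 3
Oct 18 09:45 end C → 2
Oct 18 11:00 end D → 1
Oct 18 11:00 end F → 0
Oct 18 11:30 start E → 1
Oct 18 16:30 end E → 0
Peak is 3, at Oct 18 01:45 (B, C, D).

3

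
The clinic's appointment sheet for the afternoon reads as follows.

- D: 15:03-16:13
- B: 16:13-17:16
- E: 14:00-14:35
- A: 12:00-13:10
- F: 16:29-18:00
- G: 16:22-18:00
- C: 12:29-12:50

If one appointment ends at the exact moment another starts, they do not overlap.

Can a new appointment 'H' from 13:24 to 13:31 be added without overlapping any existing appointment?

Yes — the slot is free

A: ends 13:10 at or before H starts 13:24 → clear.
C: ends 12:50 at or before H starts 13:24 → clear.
E: starts 14:00 at or after H ends 13:31 → clear.
D: starts 15:03 at or after H ends 13:31 → clear.
B: starts 16:13 at or after H ends 13:31 → clear.
G: starts 16:22 at or after H ends 13:31 → clear.
F: starts 16:29 at or after H ends 13:31 → clear.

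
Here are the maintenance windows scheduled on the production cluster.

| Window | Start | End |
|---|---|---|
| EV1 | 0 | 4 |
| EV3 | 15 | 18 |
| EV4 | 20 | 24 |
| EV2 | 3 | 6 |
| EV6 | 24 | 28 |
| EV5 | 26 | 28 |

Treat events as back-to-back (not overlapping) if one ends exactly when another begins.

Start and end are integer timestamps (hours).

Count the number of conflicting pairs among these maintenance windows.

2

Sorted by start: EV1, EV2, EV3, EV4, EV6, EV5.
EV2 starts before EV1 ends → EV1 and EV2 overlap.
EV3 starts after EV1 ends — done with EV1.
EV3 starts after EV2 ends — done with EV2.
EV4 starts after EV3 ends — done with EV3.
EV6 starts exactly when EV4 ends (back-to-back, no overlap) — done with EV4.
EV5 starts before EV6 ends → EV6 and EV5 overlap.
Overlapping pairs: EV1 & EV2, EV5 & EV6 — 2 in total.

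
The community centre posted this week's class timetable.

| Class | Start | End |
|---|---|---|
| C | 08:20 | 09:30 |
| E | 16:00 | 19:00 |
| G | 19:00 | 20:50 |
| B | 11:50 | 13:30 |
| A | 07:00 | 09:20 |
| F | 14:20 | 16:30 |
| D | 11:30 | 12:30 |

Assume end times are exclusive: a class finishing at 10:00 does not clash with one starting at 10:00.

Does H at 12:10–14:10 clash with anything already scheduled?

A: ends 09:20 at or before H starts 12:10 → clear.
C: ends 09:30 at or before H starts 12:10 → clear.
D: starts 11:30 before H ends 14:10, and ends 12:30 after H starts 12:10 → overlap.
B: starts 11:50 before H ends 14:10, and ends 13:30 after H starts 12:10 → overlap.
F: starts 14:20 at or after H ends 14:10 → clear.
E: starts 16:00 at or after H ends 14:10 → clear.
G: starts 19:00 at or after H ends 14:10 → clear.
H overlaps B, D.

Yes — it overlaps B, D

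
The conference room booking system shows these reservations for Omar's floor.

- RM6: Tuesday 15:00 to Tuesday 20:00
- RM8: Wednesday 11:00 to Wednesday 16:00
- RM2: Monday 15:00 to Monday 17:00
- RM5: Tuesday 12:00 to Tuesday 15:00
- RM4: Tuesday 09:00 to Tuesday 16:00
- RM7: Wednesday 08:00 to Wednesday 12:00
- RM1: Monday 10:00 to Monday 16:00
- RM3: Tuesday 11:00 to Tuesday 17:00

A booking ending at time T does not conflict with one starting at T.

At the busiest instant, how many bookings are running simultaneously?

Sweep the timeline, counting +1 at each start and −1 at each end (ends before starts at a tie):
Monday 10:00 start RM1 → 1
Monday 15:00 start RM2 → 2
Monday 16:00 end RM1 → 1
Monday 17:00 end RM2 → 0
Tuesday 09:00 start RM4 → 1
Tuesday 11:00 start RM3 → 2
Tuesday 12:00 start RM5 → 3
Tuesday 15:00 end RM5 → 2
Tuesday 15:00 start RM6 → 3
Tuesday 16:00 end RM4 → 2
Tuesday 17:00 end RM3 → 1
Tuesday 20:00 end RM6 → 0
Wednesday 08:00 start RM7 → 1
Wednesday 11:00 start RM8 → 2
Wednesday 12:00 end RM7 → 1
Wednesday 16:00 end RM8 → 0
Peak is 3, at Tuesday 12:00 (RM3, RM4, RM5).

3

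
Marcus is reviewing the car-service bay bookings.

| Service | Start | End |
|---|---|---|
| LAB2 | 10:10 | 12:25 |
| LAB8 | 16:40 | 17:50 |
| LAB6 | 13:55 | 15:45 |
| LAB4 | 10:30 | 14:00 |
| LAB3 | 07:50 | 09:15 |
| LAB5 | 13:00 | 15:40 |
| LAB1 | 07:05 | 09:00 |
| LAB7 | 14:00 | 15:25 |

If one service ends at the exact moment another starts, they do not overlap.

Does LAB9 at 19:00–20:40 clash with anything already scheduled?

No — it doesn't clash with anything

LAB1: ends 09:00 at or before LAB9 starts 19:00 → clear.
LAB3: ends 09:15 at or before LAB9 starts 19:00 → clear.
LAB2: ends 12:25 at or before LAB9 starts 19:00 → clear.
LAB4: ends 14:00 at or before LAB9 starts 19:00 → clear.
LAB5: ends 15:40 at or before LAB9 starts 19:00 → clear.
LAB6: ends 15:45 at or before LAB9 starts 19:00 → clear.
LAB7: ends 15:25 at or before LAB9 starts 19:00 → clear.
LAB8: ends 17:50 at or before LAB9 starts 19:00 → clear.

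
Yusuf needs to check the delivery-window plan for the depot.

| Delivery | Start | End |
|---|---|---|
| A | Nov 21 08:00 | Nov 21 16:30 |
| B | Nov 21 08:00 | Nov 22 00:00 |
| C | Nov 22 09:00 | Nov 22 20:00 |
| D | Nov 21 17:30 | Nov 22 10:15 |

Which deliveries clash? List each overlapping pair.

Sorted by start: A, B, D, C.
B starts before A ends → A and B overlap.
D starts after A ends; A is clear from here.
D starts before B ends → B and D overlap.
C starts after B ends.
C starts before D ends → D and C overlap.

A & B, B & D, C & D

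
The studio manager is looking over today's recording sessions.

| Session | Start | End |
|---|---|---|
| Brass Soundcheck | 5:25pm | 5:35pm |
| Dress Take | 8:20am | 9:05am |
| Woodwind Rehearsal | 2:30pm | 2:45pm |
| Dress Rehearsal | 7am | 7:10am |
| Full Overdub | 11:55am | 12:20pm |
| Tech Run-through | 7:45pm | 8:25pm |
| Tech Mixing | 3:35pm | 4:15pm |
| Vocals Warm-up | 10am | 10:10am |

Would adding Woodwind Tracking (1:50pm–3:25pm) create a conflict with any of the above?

Dress Rehearsal: ends 7:10am at or before Woodwind Tracking starts 1:50pm → clear.
Dress Take: ends 9:05am at or before Woodwind Tracking starts 1:50pm → clear.
Vocals Warm-up: ends 10:10am at or before Woodwind Tracking starts 1:50pm → clear.
Full Overdub: ends 12:20pm at or before Woodwind Tracking starts 1:50pm → clear.
Woodwind Rehearsal: starts 2:30pm before Woodwind Tracking ends 3:25pm, and ends 2:45pm after Woodwind Tracking starts 1:50pm → overlap.
Tech Mixing: starts 3:35pm at or after Woodwind Tracking ends 3:25pm → clear.
Brass Soundcheck: starts 5:25pm at or after Woodwind Tracking ends 3:25pm → clear.
Tech Run-through: starts 7:45pm at or after Woodwind Tracking ends 3:25pm → clear.
Woodwind Tracking overlaps Woodwind Rehearsal.

Yes — it overlaps Woodwind Rehearsal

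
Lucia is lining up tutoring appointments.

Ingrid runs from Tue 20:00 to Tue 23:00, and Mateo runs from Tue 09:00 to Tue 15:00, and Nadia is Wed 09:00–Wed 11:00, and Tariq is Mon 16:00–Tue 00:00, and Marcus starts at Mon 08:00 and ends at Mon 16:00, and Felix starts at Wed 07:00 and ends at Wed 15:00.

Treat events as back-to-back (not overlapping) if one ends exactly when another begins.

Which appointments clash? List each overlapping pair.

Felix & Nadia

Check each pair: they overlap iff neither finishes before the other starts.
Sorted by start: Marcus, Tariq, Mateo, Ingrid, Felix, Nadia.
Tariq starts exactly when Marcus ends (back-to-back, no overlap), so Marcus has no further overlaps.
Mateo starts after Tariq ends, so Tariq has no further overlaps.
Ingrid starts after Mateo ends, so Mateo has no further overlaps.
Felix starts after Ingrid ends, so Ingrid has no further overlaps.
Nadia starts before Felix ends → Felix and Nadia overlap.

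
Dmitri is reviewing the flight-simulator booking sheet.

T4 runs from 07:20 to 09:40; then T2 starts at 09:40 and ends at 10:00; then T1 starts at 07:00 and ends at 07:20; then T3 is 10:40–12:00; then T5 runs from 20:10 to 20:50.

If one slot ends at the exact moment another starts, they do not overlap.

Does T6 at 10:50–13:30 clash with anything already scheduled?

Yes — it overlaps T3

T1: ends 07:20 at or before T6 starts 10:50 → clear.
T4: ends 09:40 at or before T6 starts 10:50 → clear.
T2: ends 10:00 at or before T6 starts 10:50 → clear.
T3: starts 10:40 before T6 ends 13:30, and ends 12:00 after T6 starts 10:50 → overlap.
T5: starts 20:10 at or after T6 ends 13:30 → clear.
T6 overlaps T3.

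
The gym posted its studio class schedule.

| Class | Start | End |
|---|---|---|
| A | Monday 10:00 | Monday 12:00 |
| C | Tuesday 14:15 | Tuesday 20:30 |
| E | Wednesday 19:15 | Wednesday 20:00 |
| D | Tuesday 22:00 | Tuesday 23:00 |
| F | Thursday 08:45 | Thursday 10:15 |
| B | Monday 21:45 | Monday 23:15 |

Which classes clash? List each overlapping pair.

no overlapping pairs

Sorted by start: A, B, C, D, E, F.
B starts after A ends, so nothing later overlaps A either.
C starts after B ends, so nothing later overlaps B either.
D starts after C ends, so nothing later overlaps C either.
E starts after D ends, so nothing later overlaps D either.
F starts after E ends.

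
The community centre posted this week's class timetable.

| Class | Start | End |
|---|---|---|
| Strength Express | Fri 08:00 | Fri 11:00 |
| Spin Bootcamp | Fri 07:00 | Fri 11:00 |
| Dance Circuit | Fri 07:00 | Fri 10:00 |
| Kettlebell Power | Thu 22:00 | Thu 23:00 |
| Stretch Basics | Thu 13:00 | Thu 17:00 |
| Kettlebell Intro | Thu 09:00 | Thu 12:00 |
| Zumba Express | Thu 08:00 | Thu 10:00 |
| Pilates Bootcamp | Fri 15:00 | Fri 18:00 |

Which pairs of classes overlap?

Two intervals overlap when each starts before the other ends.
Sorted by start: Zumba Express, Kettlebell Intro, Stretch Basics, Kettlebell Power, Spin Bootcamp, Dance Circuit, Strength Express, Pilates Bootcamp.
Kettlebell Intro starts before Zumba Express ends → Zumba Express and Kettlebell Intro overlap.
Stretch Basics starts after Zumba Express ends, so nothing later overlaps Zumba Express either.
Stretch Basics starts after Kettlebell Intro ends, so nothing later overlaps Kettlebell Intro either.
Kettlebell Power starts after Stretch Basics ends, so nothing later overlaps Stretch Basics either.
Spin Bootcamp starts after Kettlebell Power ends, so nothing later overlaps Kettlebell Power either.
Dance Circuit starts before Spin Bootcamp ends → Spin Bootcamp and Dance Circuit overlap.
Strength Express starts before Spin Bootcamp ends → Spin Bootcamp and Strength Express overlap.
Pilates Bootcamp starts after Spin Bootcamp ends.
Strength Express starts before Dance Circuit ends → Dance Circuit and Strength Express overlap.
Pilates Bootcamp starts after Dance Circuit ends.
Pilates Bootcamp starts after Strength Express ends.

Dance Circuit & Spin Bootcamp, Dance Circuit & Strength Express, Kettlebell Intro & Zumba Express, Spin Bootcamp & Strength Express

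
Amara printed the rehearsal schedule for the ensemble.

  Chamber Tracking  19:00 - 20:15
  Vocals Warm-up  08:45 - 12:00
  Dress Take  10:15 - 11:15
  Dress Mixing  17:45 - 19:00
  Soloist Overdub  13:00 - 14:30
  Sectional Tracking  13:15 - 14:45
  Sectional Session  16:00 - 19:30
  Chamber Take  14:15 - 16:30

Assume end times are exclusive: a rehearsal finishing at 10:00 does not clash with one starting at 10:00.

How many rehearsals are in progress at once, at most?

Sweep the timeline, counting +1 at each start and −1 at each end (ends before starts at a tie):
08:45 start Vocals Warm-up → 1
10:15 start Dress Take → 2
11:15 end Dress Take → 1
12:00 end Vocals Warm-up → 0
13:00 start Soloist Overdub → 1
13:15 start Sectional Tracking → 2
14:15 start Chamber Take → 3
14:30 end Soloist Overdub → 2
14:45 end Sectional Tracking → 1
16:00 start Sectional Session → 2
16:30 end Chamber Take → 1
17:45 start Dress Mixing → 2
19:00 end Dress Mixing → 1
19:00 start Chamber Tracking → 2
19:30 end Sectional Session → 1
20:15 end Chamber Tracking → 0
Peak is 3, at 14:15 (Chamber Take, Sectional Tracking, Soloist Overdub).

3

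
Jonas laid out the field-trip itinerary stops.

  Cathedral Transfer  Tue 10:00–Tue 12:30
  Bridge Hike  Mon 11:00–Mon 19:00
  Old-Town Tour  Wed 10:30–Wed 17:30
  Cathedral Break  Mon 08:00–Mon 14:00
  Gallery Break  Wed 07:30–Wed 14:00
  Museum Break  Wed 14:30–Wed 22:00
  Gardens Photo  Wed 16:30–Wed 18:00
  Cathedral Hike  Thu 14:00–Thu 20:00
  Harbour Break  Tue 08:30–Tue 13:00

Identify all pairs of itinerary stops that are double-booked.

Bridge Hike & Cathedral Break, Cathedral Transfer & Harbour Break, Gallery Break & Old-Town Tour, Gardens Photo & Museum Break, Gardens Photo & Old-Town Tour, Museum Break & Old-Town Tour

Sorted by start: Cathedral Break, Bridge Hike, Harbour Break, Cathedral Transfer, Gallery Break, Old-Town Tour, Museum Break, Gardens Photo, Cathedral Hike.
Bridge Hike starts before Cathedral Break ends → Cathedral Break and Bridge Hike overlap.
Harbour Break starts after Cathedral Break ends — done with Cathedral Break.
Harbour Break starts after Bridge Hike ends — done with Bridge Hike.
Cathedral Transfer starts before Harbour Break ends → Harbour Break and Cathedral Transfer overlap.
Gallery Break starts after Harbour Break ends — done with Harbour Break.
Gallery Break starts after Cathedral Transfer ends — done with Cathedral Transfer.
Old-Town Tour starts before Gallery Break ends → Gallery Break and Old-Town Tour overlap.
Museum Break starts after Gallery Break ends — done with Gallery Break.
Museum Break starts before Old-Town Tour ends → Old-Town Tour and Museum Break overlap.
Gardens Photo starts before Old-Town Tour ends → Old-Town Tour and Gardens Photo overlap.
Cathedral Hike starts after Old-Town Tour ends.
Gardens Photo starts before Museum Break ends → Museum Break and Gardens Photo overlap.
Cathedral Hike starts after Museum Break ends.
Cathedral Hike starts after Gardens Photo ends.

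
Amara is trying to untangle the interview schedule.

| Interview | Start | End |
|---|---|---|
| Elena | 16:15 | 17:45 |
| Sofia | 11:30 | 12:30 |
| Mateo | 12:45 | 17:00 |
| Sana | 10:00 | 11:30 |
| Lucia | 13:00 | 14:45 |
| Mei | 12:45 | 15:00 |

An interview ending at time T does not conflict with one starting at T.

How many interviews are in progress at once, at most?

3

Sort all start/end points and keep a running count:
10:00 start Sana → 1
11:30 end Sana → 0
11:30 start Sofia → 1
12:30 end Sofia → 0
12:45 start Mateo → 1
12:45 start Mei → 2
13:00 start Lucia → 3
14:45 end Lucia → 2
15:00 end Mei → 1
16:15 start Elena → 2
17:00 end Mateo → 1
17:45 end Elena → 0
Peak is 3, at 13:00 (Lucia, Mateo, Mei).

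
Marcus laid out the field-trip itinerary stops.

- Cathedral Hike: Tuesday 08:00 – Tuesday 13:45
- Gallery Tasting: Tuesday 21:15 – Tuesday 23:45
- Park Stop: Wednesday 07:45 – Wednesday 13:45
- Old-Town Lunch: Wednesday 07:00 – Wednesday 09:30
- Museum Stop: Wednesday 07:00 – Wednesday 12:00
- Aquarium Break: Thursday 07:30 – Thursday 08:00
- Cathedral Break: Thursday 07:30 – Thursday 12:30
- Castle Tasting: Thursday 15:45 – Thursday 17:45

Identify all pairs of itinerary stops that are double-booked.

Aquarium Break & Cathedral Break, Museum Stop & Old-Town Lunch, Museum Stop & Park Stop, Old-Town Lunch & Park Stop

Sorted by start: Cathedral Hike, Gallery Tasting, Old-Town Lunch, Museum Stop, Park Stop, Aquarium Break, Cathedral Break, Castle Tasting.
Gallery Tasting starts after Cathedral Hike ends, so Cathedral Hike has no further overlaps.
Old-Town Lunch starts after Gallery Tasting ends, so Gallery Tasting has no further overlaps.
Museum Stop starts before Old-Town Lunch ends → Old-Town Lunch and Museum Stop overlap.
Park Stop starts before Old-Town Lunch ends → Old-Town Lunch and Park Stop overlap.
Aquarium Break starts after Old-Town Lunch ends, so Old-Town Lunch has no further overlaps.
Park Stop starts before Museum Stop ends → Museum Stop and Park Stop overlap.
Aquarium Break starts after Museum Stop ends, so Museum Stop has no further overlaps.
Aquarium Break starts after Park Stop ends, so Park Stop has no further overlaps.
Cathedral Break starts before Aquarium Break ends → Aquarium Break and Cathedral Break overlap.
Castle Tasting starts after Aquarium Break ends.
Castle Tasting starts after Cathedral Break ends.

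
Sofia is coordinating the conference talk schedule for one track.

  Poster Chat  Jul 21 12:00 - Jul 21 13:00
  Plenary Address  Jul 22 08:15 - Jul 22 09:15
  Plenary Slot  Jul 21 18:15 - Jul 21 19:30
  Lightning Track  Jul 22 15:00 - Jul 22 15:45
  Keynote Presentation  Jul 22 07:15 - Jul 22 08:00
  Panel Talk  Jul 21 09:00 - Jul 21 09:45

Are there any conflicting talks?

Two intervals overlap when each starts before the other ends.
Sorted by start: Panel Talk, Poster Chat, Plenary Slot, Keynote Presentation, Plenary Address, Lightning Track.
Poster Chat starts after Panel Talk ends, so nothing later overlaps Panel Talk either.
Plenary Slot starts after Poster Chat ends, so nothing later overlaps Poster Chat either.
Keynote Presentation starts after Plenary Slot ends, so nothing later overlaps Plenary Slot either.
Plenary Address starts after Keynote Presentation ends, so nothing later overlaps Keynote Presentation either.
Lightning Track starts after Plenary Address ends.
Every pair is clear; the schedule has no overlaps.

No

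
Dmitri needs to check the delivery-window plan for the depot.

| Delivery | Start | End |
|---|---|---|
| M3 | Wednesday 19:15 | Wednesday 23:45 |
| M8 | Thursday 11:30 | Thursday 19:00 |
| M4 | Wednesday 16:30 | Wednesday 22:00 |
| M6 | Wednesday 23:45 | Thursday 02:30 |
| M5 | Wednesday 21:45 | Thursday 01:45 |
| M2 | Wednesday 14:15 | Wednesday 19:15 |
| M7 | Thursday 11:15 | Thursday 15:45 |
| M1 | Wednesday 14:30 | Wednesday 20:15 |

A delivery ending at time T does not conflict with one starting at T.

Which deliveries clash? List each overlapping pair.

Sorted by start: M2, M1, M4, M3, M5, M6, M7, M8.
M1 starts before M2 ends → M2 and M1 overlap.
M4 starts before M2 ends → M2 and M4 overlap.
M3 starts exactly when M2 ends (back-to-back, no overlap), so M2 has no further overlaps.
M4 starts before M1 ends → M1 and M4 overlap.
M3 starts before M1 ends → M1 and M3 overlap.
M5 starts after M1 ends, so M1 has no further overlaps.
M3 starts before M4 ends → M4 and M3 overlap.
M5 starts before M4 ends → M4 and M5 overlap.
M6 starts after M4 ends, so M4 has no further overlaps.
M5 starts before M3 ends → M3 and M5 overlap.
M6 starts exactly when M3 ends (back-to-back, no overlap), so M3 has no further overlaps.
M6 starts before M5 ends → M5 and M6 overlap.
M7 starts after M5 ends, so M5 has no further overlaps.
M7 starts after M6 ends, so M6 has no further overlaps.
M8 starts before M7 ends → M7 and M8 overlap.

M1 & M2, M1 & M3, M1 & M4, M2 & M4, M3 & M4, M3 & M5, M4 & M5, M5 & M6, M7 & M8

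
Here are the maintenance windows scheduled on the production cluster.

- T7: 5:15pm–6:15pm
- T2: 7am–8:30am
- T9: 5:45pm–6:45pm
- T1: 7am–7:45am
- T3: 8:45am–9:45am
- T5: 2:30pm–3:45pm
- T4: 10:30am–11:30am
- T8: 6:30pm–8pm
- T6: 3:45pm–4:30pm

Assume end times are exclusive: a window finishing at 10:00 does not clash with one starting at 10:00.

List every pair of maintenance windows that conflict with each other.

Sorted by start: T1, T2, T3, T4, T5, T6, T7, T9, T8.
T2 starts before T1 ends → T1 and T2 overlap.
T3 starts after T1 ends, so T1 has no further overlaps.
T3 starts after T2 ends, so T2 has no further overlaps.
T4 starts after T3 ends, so T3 has no further overlaps.
T5 starts after T4 ends, so T4 has no further overlaps.
T6 starts exactly when T5 ends (back-to-back, no overlap), so T5 has no further overlaps.
T7 starts after T6 ends, so T6 has no further overlaps.
T9 starts before T7 ends → T7 and T9 overlap.
T8 starts after T7 ends.
T8 starts before T9 ends → T9 and T8 overlap.

T1 & T2, T7 & T9, T8 & T9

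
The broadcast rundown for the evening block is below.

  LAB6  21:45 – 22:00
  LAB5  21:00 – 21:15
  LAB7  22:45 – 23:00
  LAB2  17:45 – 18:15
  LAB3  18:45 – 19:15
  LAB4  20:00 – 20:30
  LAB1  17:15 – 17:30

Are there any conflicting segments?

No

Sorted by start: LAB1, LAB2, LAB3, LAB4, LAB5, LAB6, LAB7.
LAB2 starts after LAB1 ends; LAB1 is clear from here.
LAB3 starts after LAB2 ends; LAB2 is clear from here.
LAB4 starts after LAB3 ends; LAB3 is clear from here.
LAB5 starts after LAB4 ends; LAB4 is clear from here.
LAB6 starts after LAB5 ends; LAB5 is clear from here.
LAB7 starts after LAB6 ends.
Every pair is clear; the schedule has no overlaps.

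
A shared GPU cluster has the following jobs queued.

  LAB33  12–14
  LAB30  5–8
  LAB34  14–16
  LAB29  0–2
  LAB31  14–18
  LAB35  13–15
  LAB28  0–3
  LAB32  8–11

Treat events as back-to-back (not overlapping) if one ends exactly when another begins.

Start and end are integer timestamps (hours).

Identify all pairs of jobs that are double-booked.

Check each pair: they overlap iff neither finishes before the other starts.
Sorted by start: LAB28, LAB29, LAB30, LAB32, LAB33, LAB35, LAB31, LAB34.
LAB29 starts before LAB28 ends → LAB28 and LAB29 overlap.
LAB30 starts after LAB28 ends; LAB28 is clear from here.
LAB30 starts after LAB29 ends; LAB29 is clear from here.
LAB32 starts exactly when LAB30 ends (back-to-back, no overlap); LAB30 is clear from here.
LAB33 starts after LAB32 ends; LAB32 is clear from here.
LAB35 starts before LAB33 ends → LAB33 and LAB35 overlap.
LAB31 starts exactly when LAB33 ends (back-to-back, no overlap); LAB33 is clear from here.
LAB31 starts before LAB35 ends → LAB35 and LAB31 overlap.
LAB34 starts before LAB35 ends → LAB35 and LAB34 overlap.
LAB34 starts before LAB31 ends → LAB31 and LAB34 overlap.

LAB28 & LAB29, LAB31 & LAB34, LAB31 & LAB35, LAB33 & LAB35, LAB34 & LAB35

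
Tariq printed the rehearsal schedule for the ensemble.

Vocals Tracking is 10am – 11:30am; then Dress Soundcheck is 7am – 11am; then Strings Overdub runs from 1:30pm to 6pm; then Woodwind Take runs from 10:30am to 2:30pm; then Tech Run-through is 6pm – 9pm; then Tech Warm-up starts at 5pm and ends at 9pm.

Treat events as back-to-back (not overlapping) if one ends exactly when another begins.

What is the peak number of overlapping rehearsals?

3

Walk through starts and ends in time order (an end at T is processed before a start at T):
7am start Dress Soundcheck → 1
10am start Vocals Tracking → 2
10:30am start Woodwind Take → 3
11am end Dress Soundcheck → 2
11:30am end Vocals Tracking → 1
1:30pm start Strings Overdub → 2
2:30pm end Woodwind Take → 1
5pm start Tech Warm-up → 2
6pm end Strings Overdub → 1
6pm start Tech Run-through → 2
9pm end Tech Run-through → 1
9pm end Tech Warm-up → 0
Peak is 3, at 10:30am (Dress Soundcheck, Vocals Tracking, Woodwind Take).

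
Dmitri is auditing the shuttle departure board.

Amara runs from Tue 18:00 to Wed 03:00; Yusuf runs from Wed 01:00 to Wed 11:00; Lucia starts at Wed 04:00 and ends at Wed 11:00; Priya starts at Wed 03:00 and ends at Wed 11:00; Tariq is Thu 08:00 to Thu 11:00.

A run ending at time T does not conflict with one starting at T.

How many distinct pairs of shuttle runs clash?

4

Check each pair: they overlap iff neither finishes before the other starts.
Sorted by start: Amara, Yusuf, Priya, Lucia, Tariq.
Yusuf starts before Amara ends → Amara and Yusuf overlap.
Priya starts exactly when Amara ends (back-to-back, no overlap), so Amara has no further overlaps.
Priya starts before Yusuf ends → Yusuf and Priya overlap.
Lucia starts before Yusuf ends → Yusuf and Lucia overlap.
Tariq starts after Yusuf ends.
Lucia starts before Priya ends → Priya and Lucia overlap.
Tariq starts after Priya ends.
Tariq starts after Lucia ends.
Overlapping pairs: Amara & Yusuf, Lucia & Priya, Lucia & Yusuf, Priya & Yusuf — 4 in total.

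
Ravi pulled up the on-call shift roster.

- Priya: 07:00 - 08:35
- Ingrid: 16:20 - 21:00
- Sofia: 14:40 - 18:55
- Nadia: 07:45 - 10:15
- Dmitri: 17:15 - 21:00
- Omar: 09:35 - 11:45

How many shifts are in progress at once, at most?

Sort all start/end points and keep a running count:
07:00 start Priya → 1
07:45 start Nadia → 2
08:35 end Priya → 1
09:35 start Omar → 2
10:15 end Nadia → 1
11:45 end Omar → 0
14:40 start Sofia → 1
16:20 start Ingrid → 2
17:15 start Dmitri → 3
18:55 end Sofia → 2
21:00 end Dmitri → 1
21:00 end Ingrid → 0
Peak is 3, at 17:15 (Dmitri, Ingrid, Sofia).

3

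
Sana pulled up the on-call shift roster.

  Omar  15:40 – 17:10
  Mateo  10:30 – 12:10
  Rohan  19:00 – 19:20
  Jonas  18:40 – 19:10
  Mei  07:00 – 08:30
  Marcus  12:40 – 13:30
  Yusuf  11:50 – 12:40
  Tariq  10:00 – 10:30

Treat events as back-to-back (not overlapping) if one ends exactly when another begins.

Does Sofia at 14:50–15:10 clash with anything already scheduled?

Mei: ends 08:30 at or before Sofia starts 14:50 → clear.
Tariq: ends 10:30 at or before Sofia starts 14:50 → clear.
Mateo: ends 12:10 at or before Sofia starts 14:50 → clear.
Yusuf: ends 12:40 at or before Sofia starts 14:50 → clear.
Marcus: ends 13:30 at or before Sofia starts 14:50 → clear.
Omar: starts 15:40 at or after Sofia ends 15:10 → clear.
Jonas: starts 18:40 at or after Sofia ends 15:10 → clear.
Rohan: starts 19:00 at or after Sofia ends 15:10 → clear.

No — it doesn't clash with anything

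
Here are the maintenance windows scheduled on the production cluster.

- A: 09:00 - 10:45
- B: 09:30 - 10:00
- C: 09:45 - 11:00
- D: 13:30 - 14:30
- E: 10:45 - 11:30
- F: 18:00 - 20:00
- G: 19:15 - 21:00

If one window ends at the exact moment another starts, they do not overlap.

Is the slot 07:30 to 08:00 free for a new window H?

Yes — the slot is free

A: starts 09:00 at or after H ends 08:00 → clear.
B: starts 09:30 at or after H ends 08:00 → clear.
C: starts 09:45 at or after H ends 08:00 → clear.
E: starts 10:45 at or after H ends 08:00 → clear.
D: starts 13:30 at or after H ends 08:00 → clear.
F: starts 18:00 at or after H ends 08:00 → clear.
G: starts 19:15 at or after H ends 08:00 → clear.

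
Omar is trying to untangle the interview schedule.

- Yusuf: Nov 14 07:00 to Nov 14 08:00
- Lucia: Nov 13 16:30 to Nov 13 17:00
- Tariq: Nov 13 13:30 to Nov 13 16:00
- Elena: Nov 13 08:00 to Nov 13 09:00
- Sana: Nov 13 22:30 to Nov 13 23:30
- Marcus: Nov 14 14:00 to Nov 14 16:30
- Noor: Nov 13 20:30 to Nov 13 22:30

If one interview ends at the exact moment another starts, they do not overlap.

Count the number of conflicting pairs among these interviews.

Check each pair: they overlap iff neither finishes before the other starts.
Sorted by start: Elena, Tariq, Lucia, Noor, Sana, Yusuf, Marcus.
Tariq starts after Elena ends, so Elena has no further overlaps.
Lucia starts after Tariq ends, so Tariq has no further overlaps.
Noor starts after Lucia ends, so Lucia has no further overlaps.
Sana starts exactly when Noor ends (back-to-back, no overlap), so Noor has no further overlaps.
Yusuf starts after Sana ends, so Sana has no further overlaps.
Marcus starts after Yusuf ends.
No pair overlaps.

0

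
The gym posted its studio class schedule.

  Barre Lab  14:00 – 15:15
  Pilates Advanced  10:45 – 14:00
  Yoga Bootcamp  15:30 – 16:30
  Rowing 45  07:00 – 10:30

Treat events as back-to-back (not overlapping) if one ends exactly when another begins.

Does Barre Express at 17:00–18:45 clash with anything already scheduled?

No — it doesn't clash with anything

Rowing 45: ends 10:30 at or before Barre Express starts 17:00 → clear.
Pilates Advanced: ends 14:00 at or before Barre Express starts 17:00 → clear.
Barre Lab: ends 15:15 at or before Barre Express starts 17:00 → clear.
Yoga Bootcamp: ends 16:30 at or before Barre Express starts 17:00 → clear.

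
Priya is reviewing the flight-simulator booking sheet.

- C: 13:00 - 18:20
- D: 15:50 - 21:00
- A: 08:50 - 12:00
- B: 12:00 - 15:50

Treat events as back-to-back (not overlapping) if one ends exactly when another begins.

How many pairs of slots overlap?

2

Sorted by start: A, B, C, D.
B starts exactly when A ends (back-to-back, no overlap) — done with A.
C starts before B ends → B and C overlap.
D starts exactly when B ends (back-to-back, no overlap).
D starts before C ends → C and D overlap.
Overlapping pairs: B & C, C & D — 2 in total.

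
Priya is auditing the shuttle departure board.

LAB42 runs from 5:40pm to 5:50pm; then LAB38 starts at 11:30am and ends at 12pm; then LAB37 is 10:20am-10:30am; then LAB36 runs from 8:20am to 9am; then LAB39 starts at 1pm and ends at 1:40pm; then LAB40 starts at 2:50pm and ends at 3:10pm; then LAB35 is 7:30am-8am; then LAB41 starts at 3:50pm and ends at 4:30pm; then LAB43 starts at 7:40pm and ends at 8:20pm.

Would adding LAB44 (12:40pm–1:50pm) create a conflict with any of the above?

LAB35: ends 8am at or before LAB44 starts 12:40pm → clear.
LAB36: ends 9am at or before LAB44 starts 12:40pm → clear.
LAB37: ends 10:30am at or before LAB44 starts 12:40pm → clear.
LAB38: ends 12pm at or before LAB44 starts 12:40pm → clear.
LAB39: starts 1pm before LAB44 ends 1:50pm, and ends 1:40pm after LAB44 starts 12:40pm → overlap.
LAB40: starts 2:50pm at or after LAB44 ends 1:50pm → clear.
LAB41: starts 3:50pm at or after LAB44 ends 1:50pm → clear.
LAB42: starts 5:40pm at or after LAB44 ends 1:50pm → clear.
LAB43: starts 7:40pm at or after LAB44 ends 1:50pm → clear.
LAB44 overlaps LAB39.

Yes — it overlaps LAB39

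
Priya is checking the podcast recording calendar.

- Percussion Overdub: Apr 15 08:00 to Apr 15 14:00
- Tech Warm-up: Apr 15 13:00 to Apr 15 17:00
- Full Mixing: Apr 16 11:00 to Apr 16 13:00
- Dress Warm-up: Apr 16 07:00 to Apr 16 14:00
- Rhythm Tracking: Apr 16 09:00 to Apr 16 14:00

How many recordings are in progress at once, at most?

3

Sweep the timeline, counting +1 at each start and −1 at each end (ends before starts at a tie):
Apr 15 08:00 start Percussion Overdub → 1
Apr 15 13:00 start Tech Warm-up → 2
Apr 15 14:00 end Percussion Overdub → 1
Apr 15 17:00 end Tech Warm-up → 0
Apr 16 07:00 start Dress Warm-up → 1
Apr 16 09:00 start Rhythm Tracking → 2
Apr 16 11:00 start Full Mixing → 3
Apr 16 13:00 end Full Mixing → 2
Apr 16 14:00 end Dress Warm-up → 1
Apr 16 14:00 end Rhythm Tracking → 0
Peak is 3, at Apr 16 11:00 (Dress Warm-up, Full Mixing, Rhythm Tracking).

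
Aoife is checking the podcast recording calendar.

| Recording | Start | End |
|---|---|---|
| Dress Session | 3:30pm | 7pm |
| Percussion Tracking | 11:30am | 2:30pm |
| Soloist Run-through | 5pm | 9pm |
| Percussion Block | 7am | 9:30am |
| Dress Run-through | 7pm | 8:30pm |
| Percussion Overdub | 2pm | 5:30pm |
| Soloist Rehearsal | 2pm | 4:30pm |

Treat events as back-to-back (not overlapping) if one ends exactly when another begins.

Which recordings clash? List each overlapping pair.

Two intervals overlap when each starts before the other ends.
Sorted by start: Percussion Block, Percussion Tracking, Soloist Rehearsal, Percussion Overdub, Dress Session, Soloist Run-through, Dress Run-through.
Percussion Tracking starts after Percussion Block ends; Percussion Block is clear from here.
Soloist Rehearsal starts before Percussion Tracking ends → Percussion Tracking and Soloist Rehearsal overlap.
Percussion Overdub starts before Percussion Tracking ends → Percussion Tracking and Percussion Overdub overlap.
Dress Session starts after Percussion Tracking ends; Percussion Tracking is clear from here.
Percussion Overdub starts before Soloist Rehearsal ends → Soloist Rehearsal and Percussion Overdub overlap.
Dress Session starts before Soloist Rehearsal ends → Soloist Rehearsal and Dress Session overlap.
Soloist Run-through starts after Soloist Rehearsal ends; Soloist Rehearsal is clear from here.
Dress Session starts before Percussion Overdub ends → Percussion Overdub and Dress Session overlap.
Soloist Run-through starts before Percussion Overdub ends → Percussion Overdub and Soloist Run-through overlap.
Dress Run-through starts after Percussion Overdub ends.
Soloist Run-through starts before Dress Session ends → Dress Session and Soloist Run-through overlap.
Dress Run-through starts exactly when Dress Session ends (back-to-back, no overlap).
Dress Run-through starts before Soloist Run-through ends → Soloist Run-through and Dress Run-through overlap.

Dress Run-through & Soloist Run-through, Dress Session & Percussion Overdub, Dress Session & Soloist Rehearsal, Dress Session & Soloist Run-through, Percussion Overdub & Percussion Tracking, Percussion Overdub & Soloist Rehearsal, Percussion Overdub & Soloist Run-through, Percussion Tracking & Soloist Rehearsal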